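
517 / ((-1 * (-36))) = 14.36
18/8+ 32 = 137/4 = 34.25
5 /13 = 0.38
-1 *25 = -25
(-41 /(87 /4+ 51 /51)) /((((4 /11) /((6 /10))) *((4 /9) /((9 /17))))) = -109593 /30940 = -3.54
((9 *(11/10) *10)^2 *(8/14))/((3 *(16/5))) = 16335/28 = 583.39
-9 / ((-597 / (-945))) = -2835 / 199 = -14.25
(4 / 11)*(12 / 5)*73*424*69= 102513024 / 55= 1863873.16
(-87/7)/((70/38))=-1653/245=-6.75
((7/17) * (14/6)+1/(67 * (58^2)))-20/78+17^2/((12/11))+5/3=9985350643/37358061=267.29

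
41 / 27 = 1.52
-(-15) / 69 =5 / 23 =0.22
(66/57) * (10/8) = 55/38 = 1.45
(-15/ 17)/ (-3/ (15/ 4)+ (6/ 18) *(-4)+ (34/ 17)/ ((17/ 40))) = -225/ 656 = -0.34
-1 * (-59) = 59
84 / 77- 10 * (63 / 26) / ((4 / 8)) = -6774 / 143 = -47.37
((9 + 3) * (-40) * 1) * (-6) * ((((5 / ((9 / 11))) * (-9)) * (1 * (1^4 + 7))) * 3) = -3801600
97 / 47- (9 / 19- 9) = 9457 / 893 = 10.59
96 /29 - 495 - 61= -16028 /29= -552.69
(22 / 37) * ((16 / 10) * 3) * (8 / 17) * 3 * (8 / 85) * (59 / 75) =0.30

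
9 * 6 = 54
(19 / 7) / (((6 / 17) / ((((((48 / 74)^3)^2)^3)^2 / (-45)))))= -0.00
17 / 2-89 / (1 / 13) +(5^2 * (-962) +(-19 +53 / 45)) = -2269469 / 90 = -25216.32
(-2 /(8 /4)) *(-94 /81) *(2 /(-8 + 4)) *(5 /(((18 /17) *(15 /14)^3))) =-1096228 /492075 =-2.23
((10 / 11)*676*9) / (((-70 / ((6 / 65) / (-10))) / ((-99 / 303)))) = -4212 / 17675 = -0.24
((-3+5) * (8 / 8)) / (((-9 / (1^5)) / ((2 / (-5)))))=4 / 45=0.09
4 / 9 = 0.44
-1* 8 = -8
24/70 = 12/35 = 0.34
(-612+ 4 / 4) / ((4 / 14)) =-2138.50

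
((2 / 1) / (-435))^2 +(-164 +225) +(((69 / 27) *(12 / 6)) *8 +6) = 6805093 / 63075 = 107.89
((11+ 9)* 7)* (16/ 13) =2240/ 13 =172.31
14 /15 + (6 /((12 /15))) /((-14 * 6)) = 709 /840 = 0.84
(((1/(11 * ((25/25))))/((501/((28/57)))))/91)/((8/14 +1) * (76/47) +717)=1316/966718617579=0.00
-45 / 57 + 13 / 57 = -32 / 57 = -0.56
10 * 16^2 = 2560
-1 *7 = -7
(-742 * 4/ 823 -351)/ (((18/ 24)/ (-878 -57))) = 1091485340/ 2469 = 442075.88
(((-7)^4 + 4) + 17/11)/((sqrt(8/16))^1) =26472*sqrt(2)/11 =3403.37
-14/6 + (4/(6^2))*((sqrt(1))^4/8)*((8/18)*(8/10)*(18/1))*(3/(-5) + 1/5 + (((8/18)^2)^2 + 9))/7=-22978063/10333575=-2.22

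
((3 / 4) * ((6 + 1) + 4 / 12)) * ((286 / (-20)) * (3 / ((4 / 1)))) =-4719 / 80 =-58.99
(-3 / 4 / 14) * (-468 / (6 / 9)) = 1053 / 28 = 37.61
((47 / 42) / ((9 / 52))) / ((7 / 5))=6110 / 1323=4.62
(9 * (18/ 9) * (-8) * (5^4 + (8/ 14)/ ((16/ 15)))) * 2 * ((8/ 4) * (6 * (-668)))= 10108817280/ 7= 1444116754.29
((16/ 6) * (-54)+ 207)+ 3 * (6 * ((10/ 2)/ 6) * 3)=108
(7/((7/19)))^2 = 361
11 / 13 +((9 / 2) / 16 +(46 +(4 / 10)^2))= 491789 / 10400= 47.29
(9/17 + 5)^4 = 78074896/83521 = 934.79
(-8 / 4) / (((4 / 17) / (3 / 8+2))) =-323 / 16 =-20.19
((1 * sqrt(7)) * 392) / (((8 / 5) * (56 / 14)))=245 * sqrt(7) / 4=162.05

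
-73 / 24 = -3.04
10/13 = 0.77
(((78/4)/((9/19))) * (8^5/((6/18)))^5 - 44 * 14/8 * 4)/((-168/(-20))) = 944803862227729917904157950/21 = 44990660106082377043055140.00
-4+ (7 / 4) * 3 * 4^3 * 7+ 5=2353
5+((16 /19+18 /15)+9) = 1524 /95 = 16.04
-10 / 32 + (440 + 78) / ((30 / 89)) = 368741 / 240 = 1536.42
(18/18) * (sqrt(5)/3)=sqrt(5)/3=0.75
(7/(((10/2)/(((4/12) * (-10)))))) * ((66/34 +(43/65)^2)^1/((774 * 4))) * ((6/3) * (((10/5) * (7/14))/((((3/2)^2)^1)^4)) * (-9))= 153088768/60790453425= 0.00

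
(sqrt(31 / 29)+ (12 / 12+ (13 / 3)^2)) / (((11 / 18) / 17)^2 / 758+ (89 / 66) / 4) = 195184242 * sqrt(899) / 1908231349+ 3860310564 / 65801081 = 61.73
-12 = -12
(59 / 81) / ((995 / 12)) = 236 / 26865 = 0.01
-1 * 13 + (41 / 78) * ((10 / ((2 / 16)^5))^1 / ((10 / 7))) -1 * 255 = 4691756 / 39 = 120301.44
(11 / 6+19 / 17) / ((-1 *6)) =-301 / 612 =-0.49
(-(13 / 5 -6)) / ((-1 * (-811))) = 17 / 4055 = 0.00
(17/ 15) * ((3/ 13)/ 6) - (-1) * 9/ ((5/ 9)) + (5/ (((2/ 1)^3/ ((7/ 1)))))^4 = 382.61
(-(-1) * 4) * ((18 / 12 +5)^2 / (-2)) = -169 / 2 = -84.50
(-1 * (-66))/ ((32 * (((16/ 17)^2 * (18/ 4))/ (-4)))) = -3179/ 1536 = -2.07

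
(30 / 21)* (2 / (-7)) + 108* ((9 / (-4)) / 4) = -11987 / 196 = -61.16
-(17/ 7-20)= 123/ 7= 17.57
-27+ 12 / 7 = -177 / 7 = -25.29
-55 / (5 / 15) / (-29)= 165 / 29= 5.69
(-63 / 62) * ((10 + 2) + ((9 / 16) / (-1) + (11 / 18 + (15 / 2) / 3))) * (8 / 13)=-14665 / 1612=-9.10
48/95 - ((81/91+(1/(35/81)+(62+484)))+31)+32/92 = -115195317/198835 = -579.35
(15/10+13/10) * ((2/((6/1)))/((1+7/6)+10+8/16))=7/95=0.07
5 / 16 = 0.31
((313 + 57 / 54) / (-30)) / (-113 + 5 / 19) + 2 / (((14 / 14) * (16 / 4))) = 685747 / 1156680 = 0.59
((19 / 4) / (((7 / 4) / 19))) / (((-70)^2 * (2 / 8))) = 361 / 8575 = 0.04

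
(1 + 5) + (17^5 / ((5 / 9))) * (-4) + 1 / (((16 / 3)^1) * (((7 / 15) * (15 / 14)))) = -408918561 / 40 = -10222964.02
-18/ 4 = -9/ 2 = -4.50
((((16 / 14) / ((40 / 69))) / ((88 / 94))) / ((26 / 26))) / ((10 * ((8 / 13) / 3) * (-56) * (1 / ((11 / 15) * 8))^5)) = -13167998272 / 103359375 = -127.40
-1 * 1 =-1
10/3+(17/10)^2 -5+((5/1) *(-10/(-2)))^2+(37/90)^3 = 456567463/729000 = 626.29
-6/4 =-3/2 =-1.50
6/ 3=2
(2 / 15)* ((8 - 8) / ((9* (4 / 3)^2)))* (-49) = 0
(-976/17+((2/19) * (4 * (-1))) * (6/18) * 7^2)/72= -7787/8721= -0.89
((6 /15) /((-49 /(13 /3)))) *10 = -52 /147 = -0.35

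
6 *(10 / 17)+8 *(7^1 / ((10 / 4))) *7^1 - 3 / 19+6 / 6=260292 / 1615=161.17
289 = 289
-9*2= -18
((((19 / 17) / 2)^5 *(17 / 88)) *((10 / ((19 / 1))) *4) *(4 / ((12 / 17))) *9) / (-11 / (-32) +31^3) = 1954815 / 51520434889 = 0.00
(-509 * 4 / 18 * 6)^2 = 4145296 / 9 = 460588.44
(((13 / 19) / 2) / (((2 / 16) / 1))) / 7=52 / 133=0.39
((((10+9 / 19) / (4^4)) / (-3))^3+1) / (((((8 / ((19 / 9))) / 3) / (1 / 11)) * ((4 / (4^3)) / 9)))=3107015082089 / 299800461312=10.36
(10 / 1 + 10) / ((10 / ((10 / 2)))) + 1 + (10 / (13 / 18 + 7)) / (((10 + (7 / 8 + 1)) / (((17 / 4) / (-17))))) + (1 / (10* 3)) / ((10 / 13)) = 8728033 / 792300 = 11.02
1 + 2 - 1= 2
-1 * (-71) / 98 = 71 / 98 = 0.72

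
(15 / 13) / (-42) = -5 / 182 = -0.03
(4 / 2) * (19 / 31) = 1.23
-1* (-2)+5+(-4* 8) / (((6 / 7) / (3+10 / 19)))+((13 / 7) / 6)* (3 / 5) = -496609 / 3990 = -124.46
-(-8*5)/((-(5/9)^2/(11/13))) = -7128/65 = -109.66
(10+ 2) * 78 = 936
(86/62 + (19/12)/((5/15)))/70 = 761/8680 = 0.09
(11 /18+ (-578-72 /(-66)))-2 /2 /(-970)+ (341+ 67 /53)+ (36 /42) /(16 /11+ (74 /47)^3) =-472053423763049 /2018419423020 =-233.87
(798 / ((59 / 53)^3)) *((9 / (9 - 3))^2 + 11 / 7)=908000823 / 410758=2210.55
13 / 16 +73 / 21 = 1441 / 336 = 4.29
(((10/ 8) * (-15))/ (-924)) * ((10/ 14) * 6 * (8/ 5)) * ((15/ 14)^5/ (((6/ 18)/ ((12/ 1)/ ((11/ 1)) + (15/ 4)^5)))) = 437.73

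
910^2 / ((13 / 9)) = 573300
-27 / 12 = -9 / 4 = -2.25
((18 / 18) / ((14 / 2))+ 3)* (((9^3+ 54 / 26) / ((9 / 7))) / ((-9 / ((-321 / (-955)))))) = -828608 / 12415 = -66.74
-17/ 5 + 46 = 213/ 5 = 42.60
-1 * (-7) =7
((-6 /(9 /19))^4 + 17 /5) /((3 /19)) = 198114083 /1215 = 163056.86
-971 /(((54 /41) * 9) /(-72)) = 159244 /27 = 5897.93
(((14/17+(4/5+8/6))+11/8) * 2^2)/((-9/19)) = -167903/4590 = -36.58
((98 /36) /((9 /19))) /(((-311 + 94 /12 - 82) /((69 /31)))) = -21413 /644769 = -0.03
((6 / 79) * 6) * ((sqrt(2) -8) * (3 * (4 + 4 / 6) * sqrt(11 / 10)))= 252 * sqrt(110) * (-8 + sqrt(2)) / 395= -44.07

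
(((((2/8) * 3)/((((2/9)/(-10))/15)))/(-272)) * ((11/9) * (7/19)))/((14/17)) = 2475/2432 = 1.02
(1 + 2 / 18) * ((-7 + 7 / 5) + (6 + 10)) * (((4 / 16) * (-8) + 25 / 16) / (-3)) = 91 / 54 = 1.69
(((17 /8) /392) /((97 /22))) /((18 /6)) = 187 /456288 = 0.00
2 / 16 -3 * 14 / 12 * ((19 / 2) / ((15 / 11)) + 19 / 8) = -7817 / 240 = -32.57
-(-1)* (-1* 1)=-1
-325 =-325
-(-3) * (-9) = -27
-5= -5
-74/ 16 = -37/ 8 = -4.62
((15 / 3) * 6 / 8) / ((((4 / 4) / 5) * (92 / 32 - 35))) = -150 / 257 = -0.58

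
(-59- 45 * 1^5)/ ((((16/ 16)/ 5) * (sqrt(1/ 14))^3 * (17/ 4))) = -29120 * sqrt(14)/ 17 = -6409.24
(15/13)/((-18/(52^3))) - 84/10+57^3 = 2642569/15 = 176171.27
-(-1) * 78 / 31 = 78 / 31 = 2.52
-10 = -10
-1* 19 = -19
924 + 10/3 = 2782/3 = 927.33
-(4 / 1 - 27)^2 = -529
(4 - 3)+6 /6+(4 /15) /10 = 152 /75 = 2.03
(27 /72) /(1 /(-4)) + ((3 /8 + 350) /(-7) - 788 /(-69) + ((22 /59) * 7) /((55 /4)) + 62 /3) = -7324407 /379960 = -19.28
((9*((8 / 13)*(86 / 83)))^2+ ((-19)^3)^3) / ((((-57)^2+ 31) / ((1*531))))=-39897879528209782725 / 763742096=-52239990092.43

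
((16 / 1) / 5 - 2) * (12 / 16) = 9 / 10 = 0.90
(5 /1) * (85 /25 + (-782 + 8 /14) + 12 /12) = -27196 /7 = -3885.14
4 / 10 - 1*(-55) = 277 / 5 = 55.40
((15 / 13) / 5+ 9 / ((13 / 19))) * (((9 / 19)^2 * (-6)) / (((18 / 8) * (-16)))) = 2349 / 4693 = 0.50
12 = 12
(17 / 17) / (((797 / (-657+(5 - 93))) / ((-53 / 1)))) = 39485 / 797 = 49.54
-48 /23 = -2.09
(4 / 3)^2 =16 / 9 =1.78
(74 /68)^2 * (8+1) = 12321 /1156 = 10.66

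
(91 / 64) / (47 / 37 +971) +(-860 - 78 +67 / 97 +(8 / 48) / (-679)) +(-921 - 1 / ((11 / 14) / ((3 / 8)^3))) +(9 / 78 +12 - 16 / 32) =-25536680501357 / 13827830016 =-1846.76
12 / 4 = 3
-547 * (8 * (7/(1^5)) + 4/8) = -61811/2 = -30905.50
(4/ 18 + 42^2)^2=252110884/ 81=3112480.05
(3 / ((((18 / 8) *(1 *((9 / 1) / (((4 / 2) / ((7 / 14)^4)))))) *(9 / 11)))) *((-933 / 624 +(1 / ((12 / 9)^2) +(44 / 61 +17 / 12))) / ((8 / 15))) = 2523290 / 192699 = 13.09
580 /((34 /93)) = 26970 /17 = 1586.47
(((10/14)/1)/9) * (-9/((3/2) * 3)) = -10/63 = -0.16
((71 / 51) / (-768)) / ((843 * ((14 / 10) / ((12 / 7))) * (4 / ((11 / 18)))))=-0.00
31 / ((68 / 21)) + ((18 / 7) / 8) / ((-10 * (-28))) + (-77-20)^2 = 1255307633 / 133280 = 9418.57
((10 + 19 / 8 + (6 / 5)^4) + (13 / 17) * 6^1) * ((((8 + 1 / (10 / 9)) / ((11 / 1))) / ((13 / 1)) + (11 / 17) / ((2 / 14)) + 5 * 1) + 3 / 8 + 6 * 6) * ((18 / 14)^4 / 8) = 47453856823599327 / 158761803200000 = 298.90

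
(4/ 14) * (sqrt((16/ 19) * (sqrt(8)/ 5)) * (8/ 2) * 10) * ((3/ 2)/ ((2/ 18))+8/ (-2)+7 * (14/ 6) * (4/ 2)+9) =9824 * 2^(3/ 4) * sqrt(95)/ 399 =403.60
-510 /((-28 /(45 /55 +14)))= 41565 /154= 269.90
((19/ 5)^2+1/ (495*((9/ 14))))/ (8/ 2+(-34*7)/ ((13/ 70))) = -4182373/ 369943200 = -0.01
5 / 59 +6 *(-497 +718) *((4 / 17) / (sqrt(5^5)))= 5 / 59 +312 *sqrt(5) / 125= 5.67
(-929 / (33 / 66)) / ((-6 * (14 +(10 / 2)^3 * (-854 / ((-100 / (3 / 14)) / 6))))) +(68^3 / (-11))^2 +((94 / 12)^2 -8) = 9869743702645381 / 12079188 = 817086686.84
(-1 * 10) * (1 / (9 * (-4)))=5 / 18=0.28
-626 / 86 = -313 / 43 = -7.28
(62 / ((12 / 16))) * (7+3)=2480 / 3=826.67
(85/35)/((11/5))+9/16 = 2053/1232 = 1.67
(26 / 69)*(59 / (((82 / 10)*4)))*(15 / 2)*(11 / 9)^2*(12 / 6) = 2320175 / 152766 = 15.19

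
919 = 919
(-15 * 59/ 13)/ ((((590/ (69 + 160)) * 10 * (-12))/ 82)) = 9389/ 520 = 18.06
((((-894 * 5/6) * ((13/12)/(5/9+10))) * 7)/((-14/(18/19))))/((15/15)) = 52299/1444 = 36.22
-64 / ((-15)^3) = 64 / 3375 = 0.02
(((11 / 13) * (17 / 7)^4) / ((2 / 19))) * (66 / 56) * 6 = 1728133011 / 873964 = 1977.35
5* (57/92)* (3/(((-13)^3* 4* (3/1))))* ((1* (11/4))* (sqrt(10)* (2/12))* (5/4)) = -5225* sqrt(10)/25871872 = -0.00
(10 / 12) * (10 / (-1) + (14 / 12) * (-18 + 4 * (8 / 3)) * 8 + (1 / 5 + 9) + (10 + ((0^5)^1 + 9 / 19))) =-50249 / 1026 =-48.98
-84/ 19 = -4.42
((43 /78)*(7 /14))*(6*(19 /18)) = 817 /468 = 1.75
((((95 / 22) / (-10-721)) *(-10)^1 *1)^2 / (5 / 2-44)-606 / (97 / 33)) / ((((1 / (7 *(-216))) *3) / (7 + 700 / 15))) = 2902820059448205792 / 520558989731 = 5576351.80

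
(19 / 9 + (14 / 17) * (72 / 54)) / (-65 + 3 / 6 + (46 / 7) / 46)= -6874 / 137853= -0.05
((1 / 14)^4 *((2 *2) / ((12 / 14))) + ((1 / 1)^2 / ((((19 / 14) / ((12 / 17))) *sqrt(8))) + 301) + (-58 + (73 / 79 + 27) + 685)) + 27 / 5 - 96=42 *sqrt(2) / 323 + 2813722691 / 3251640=865.51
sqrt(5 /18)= sqrt(10) /6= 0.53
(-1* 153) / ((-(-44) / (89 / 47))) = -13617 / 2068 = -6.58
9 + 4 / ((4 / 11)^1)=20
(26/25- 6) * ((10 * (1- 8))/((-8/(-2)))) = 434/5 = 86.80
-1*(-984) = 984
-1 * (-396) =396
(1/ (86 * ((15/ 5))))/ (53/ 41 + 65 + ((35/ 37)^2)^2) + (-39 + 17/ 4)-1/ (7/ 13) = -681684280092761/ 18621648745476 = -36.61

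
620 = 620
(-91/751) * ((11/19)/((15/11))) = -11011/214035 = -0.05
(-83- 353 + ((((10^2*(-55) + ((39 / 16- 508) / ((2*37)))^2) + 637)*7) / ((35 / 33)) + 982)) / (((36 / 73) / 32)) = -1776188377647 / 876160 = -2027242.03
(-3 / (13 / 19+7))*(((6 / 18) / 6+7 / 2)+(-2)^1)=-133 / 219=-0.61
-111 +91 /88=-109.97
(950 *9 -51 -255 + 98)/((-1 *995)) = -8342/995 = -8.38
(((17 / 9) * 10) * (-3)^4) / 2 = 765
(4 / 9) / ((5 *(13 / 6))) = 0.04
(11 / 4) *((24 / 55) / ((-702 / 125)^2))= 3125 / 82134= 0.04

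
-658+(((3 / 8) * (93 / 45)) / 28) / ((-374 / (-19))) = -275622451 / 418880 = -658.00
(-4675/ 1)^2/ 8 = 21855625/ 8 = 2731953.12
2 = 2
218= 218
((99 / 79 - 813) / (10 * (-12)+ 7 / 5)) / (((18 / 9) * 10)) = 16032 / 46847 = 0.34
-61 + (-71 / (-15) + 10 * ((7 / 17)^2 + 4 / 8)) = -214891 / 4335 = -49.57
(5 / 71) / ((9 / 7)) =35 / 639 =0.05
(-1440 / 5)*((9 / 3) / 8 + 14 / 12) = -444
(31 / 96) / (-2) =-0.16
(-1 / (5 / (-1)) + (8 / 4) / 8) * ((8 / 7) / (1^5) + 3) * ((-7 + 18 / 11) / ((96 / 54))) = -138591 / 24640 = -5.62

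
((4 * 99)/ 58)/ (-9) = -22/ 29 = -0.76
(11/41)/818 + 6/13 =201371/435994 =0.46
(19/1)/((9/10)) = 21.11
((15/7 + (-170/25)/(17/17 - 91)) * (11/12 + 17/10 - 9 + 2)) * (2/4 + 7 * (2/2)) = -459461/6300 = -72.93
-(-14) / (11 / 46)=644 / 11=58.55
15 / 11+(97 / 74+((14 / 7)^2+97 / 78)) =125683 / 15873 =7.92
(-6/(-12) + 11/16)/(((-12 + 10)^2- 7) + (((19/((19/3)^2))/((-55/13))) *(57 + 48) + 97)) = 3971/275024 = 0.01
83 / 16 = 5.19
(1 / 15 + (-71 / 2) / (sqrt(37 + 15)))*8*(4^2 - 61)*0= 0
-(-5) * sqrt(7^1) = 5 * sqrt(7) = 13.23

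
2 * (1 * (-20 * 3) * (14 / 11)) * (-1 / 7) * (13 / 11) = 3120 / 121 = 25.79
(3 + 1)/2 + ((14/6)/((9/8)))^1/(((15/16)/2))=2602/405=6.42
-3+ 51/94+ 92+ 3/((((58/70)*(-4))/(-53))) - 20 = 640701/5452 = 117.52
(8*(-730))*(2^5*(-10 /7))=1868800 /7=266971.43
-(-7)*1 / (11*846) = 7 / 9306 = 0.00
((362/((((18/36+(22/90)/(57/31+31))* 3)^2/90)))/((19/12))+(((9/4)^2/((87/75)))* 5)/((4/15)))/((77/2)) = 6098380502367375/26201776507808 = 232.75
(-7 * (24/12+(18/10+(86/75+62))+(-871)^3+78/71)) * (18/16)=36945651684207/7100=5203612913.27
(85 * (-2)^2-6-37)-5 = 292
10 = 10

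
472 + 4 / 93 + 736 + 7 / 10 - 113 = 1019041 / 930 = 1095.74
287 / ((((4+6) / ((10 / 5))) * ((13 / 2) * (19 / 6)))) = 3444 / 1235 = 2.79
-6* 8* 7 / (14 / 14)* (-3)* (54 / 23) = 54432 / 23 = 2366.61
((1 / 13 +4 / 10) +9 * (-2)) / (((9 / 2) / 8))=-18224 / 585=-31.15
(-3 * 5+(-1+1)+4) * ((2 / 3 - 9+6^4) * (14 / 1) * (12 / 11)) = -216328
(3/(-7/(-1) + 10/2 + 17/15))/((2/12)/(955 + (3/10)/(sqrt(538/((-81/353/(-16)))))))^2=2088585 * sqrt(189914)/37413058 + 22447538534219049/2993044640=7499925.34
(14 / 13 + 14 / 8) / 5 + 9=2487 / 260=9.57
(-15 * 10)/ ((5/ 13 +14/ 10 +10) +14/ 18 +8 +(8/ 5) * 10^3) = -87750/ 948029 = -0.09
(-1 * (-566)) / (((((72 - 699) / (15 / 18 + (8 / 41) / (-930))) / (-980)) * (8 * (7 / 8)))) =83907236 / 796917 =105.29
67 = 67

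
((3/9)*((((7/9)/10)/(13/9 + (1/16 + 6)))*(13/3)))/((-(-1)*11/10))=1456/107019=0.01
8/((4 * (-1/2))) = -4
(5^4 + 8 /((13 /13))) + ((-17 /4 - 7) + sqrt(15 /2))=sqrt(30) /2 + 2487 /4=624.49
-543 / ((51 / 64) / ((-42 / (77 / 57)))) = 3961728 / 187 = 21185.71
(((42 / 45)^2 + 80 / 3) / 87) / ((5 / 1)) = 6196 / 97875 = 0.06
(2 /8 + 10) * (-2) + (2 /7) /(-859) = -246537 /12026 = -20.50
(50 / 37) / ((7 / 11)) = 550 / 259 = 2.12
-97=-97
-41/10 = -4.10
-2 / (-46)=1 / 23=0.04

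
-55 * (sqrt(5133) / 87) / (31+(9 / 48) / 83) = -73040 * sqrt(5133) / 3581877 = -1.46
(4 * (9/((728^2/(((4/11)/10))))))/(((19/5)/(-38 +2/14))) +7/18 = 339201419/872287416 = 0.39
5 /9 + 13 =122 /9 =13.56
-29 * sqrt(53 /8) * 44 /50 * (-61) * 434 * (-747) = -3154284441 * sqrt(106) /25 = -1299013838.56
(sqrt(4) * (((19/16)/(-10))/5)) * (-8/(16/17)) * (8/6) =323/600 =0.54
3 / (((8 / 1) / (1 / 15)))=1 / 40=0.02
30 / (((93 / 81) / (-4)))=-3240 / 31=-104.52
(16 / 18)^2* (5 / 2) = 1.98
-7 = -7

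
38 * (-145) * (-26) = 143260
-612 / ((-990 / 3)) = 102 / 55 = 1.85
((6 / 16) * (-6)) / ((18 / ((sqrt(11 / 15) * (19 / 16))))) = -19 * sqrt(165) / 1920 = -0.13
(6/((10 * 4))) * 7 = 21/20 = 1.05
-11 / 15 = -0.73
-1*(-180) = 180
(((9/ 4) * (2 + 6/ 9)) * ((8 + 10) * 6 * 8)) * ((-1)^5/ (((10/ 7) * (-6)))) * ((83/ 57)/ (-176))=-5229/ 1045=-5.00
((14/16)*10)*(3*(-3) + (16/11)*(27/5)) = -441/44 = -10.02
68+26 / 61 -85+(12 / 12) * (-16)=-1987 / 61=-32.57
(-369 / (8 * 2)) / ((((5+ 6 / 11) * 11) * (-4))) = 369 / 3904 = 0.09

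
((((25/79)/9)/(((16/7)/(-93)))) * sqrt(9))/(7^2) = -775/8848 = -0.09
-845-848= -1693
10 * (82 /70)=82 /7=11.71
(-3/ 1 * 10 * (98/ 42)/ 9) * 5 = -350/ 9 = -38.89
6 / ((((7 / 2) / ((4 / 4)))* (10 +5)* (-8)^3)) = -0.00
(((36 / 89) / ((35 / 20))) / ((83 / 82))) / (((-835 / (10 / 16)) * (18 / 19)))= -1558 / 8635403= -0.00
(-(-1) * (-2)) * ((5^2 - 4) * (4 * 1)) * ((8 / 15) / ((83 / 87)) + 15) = -1084776 / 415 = -2613.92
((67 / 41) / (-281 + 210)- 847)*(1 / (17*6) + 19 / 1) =-2390480638 / 148461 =-16101.74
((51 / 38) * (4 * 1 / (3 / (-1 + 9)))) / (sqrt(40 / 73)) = 68 * sqrt(730) / 95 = 19.34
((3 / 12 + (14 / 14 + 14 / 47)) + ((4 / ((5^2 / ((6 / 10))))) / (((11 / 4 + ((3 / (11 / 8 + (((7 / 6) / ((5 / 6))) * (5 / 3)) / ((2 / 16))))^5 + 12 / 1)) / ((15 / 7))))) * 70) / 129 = 1201432553577555943 / 61401066609767318540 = 0.02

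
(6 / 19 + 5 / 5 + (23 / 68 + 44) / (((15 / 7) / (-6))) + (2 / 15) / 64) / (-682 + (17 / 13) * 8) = 0.18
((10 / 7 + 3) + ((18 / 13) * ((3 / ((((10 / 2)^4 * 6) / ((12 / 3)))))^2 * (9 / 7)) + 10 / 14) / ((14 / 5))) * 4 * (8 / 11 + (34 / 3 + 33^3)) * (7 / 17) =368686214208558 / 1329453125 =277321.71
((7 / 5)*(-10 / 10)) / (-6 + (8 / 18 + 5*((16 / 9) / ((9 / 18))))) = -63 / 550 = -0.11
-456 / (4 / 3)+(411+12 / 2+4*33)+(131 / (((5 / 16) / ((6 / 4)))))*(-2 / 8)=249 / 5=49.80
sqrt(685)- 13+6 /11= -137 /11+sqrt(685)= 13.72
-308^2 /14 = -6776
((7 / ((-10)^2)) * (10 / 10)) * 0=0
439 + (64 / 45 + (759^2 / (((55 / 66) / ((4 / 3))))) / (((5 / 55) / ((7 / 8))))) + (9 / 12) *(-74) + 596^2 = 830452349 / 90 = 9227248.32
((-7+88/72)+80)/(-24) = -167/54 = -3.09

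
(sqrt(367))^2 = 367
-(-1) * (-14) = -14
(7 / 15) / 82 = 7 / 1230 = 0.01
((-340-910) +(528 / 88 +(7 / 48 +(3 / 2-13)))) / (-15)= 60257 / 720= 83.69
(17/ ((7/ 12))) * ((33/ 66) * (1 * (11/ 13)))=1122/ 91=12.33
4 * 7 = 28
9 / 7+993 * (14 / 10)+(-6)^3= 41142 / 35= 1175.49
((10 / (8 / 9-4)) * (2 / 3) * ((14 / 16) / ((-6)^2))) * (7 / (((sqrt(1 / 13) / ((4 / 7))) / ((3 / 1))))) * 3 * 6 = -45 * sqrt(13) / 4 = -40.56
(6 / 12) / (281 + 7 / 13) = 13 / 7320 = 0.00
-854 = -854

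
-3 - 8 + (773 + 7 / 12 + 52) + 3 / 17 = 166211 / 204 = 814.76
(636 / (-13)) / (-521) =636 / 6773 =0.09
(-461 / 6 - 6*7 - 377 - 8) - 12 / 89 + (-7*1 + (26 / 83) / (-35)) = -792663469 / 1551270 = -510.98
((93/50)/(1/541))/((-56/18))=-452817/1400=-323.44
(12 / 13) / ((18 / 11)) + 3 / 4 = 205 / 156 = 1.31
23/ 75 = 0.31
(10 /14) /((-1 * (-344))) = 5 /2408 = 0.00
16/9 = 1.78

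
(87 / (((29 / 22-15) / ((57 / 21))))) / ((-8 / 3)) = 54549 / 8428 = 6.47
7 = 7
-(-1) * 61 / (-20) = -61 / 20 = -3.05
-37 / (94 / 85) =-3145 / 94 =-33.46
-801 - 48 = -849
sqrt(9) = 3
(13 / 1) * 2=26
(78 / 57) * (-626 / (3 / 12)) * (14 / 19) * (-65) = 59244640 / 361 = 164112.58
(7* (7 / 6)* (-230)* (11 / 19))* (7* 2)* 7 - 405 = -6097615 / 57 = -106975.70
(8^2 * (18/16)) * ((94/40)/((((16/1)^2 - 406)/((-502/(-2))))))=-35391/125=-283.13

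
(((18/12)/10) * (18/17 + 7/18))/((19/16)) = 886/4845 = 0.18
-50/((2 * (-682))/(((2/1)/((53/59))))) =1475/18073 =0.08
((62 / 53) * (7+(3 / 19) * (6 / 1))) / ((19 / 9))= 84258 / 19133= 4.40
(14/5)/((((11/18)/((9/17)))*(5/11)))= 2268/425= 5.34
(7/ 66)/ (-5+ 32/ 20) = -0.03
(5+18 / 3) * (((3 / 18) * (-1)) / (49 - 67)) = 11 / 108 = 0.10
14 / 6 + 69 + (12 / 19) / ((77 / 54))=71.78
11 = 11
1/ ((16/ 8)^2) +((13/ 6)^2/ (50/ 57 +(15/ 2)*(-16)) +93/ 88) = 567977/ 448140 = 1.27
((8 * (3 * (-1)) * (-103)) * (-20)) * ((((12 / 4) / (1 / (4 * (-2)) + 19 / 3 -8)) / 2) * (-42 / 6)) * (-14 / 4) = 43606080 / 43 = 1014094.88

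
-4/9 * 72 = -32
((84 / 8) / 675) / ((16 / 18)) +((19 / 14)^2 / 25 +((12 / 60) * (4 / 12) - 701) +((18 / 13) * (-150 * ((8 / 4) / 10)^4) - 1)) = -536742163 / 764400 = -702.17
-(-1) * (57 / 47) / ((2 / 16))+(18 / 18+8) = 879 / 47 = 18.70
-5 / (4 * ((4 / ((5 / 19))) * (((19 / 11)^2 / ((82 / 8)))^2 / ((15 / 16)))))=-0.91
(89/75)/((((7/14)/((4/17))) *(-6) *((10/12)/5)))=-712/1275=-0.56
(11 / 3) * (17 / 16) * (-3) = -187 / 16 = -11.69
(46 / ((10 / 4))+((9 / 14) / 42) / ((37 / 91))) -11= 38527 / 5180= 7.44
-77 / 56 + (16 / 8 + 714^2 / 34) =119957 / 8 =14994.62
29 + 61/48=1453/48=30.27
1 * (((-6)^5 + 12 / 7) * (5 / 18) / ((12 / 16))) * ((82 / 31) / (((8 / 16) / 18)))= -59499200 / 217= -274189.86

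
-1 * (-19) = 19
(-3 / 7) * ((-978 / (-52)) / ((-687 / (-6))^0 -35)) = 1467 / 6188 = 0.24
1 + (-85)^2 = 7226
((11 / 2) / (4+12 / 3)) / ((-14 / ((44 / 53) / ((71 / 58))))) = -3509 / 105364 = -0.03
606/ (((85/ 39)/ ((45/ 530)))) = 106353/ 4505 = 23.61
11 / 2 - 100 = -189 / 2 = -94.50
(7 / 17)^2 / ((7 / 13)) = 91 / 289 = 0.31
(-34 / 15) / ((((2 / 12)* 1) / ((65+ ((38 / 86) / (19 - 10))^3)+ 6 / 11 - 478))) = 5609.38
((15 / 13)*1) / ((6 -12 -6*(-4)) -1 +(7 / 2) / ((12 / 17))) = 0.05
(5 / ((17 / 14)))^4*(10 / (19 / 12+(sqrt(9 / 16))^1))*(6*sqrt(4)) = 1234800000 / 83521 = 14784.31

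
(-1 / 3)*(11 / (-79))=0.05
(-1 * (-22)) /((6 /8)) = 88 /3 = 29.33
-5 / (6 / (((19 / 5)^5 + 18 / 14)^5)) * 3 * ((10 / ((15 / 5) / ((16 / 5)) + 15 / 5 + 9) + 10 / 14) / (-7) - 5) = 8337968144892584798855147580260761794016 / 2032201302051544189453125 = 4102924319788228.78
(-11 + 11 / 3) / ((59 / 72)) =-528 / 59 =-8.95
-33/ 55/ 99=-1/ 165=-0.01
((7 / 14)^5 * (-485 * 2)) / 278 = -485 / 4448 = -0.11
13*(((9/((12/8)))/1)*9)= 702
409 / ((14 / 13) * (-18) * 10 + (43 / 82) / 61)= -26595634 / 12604481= -2.11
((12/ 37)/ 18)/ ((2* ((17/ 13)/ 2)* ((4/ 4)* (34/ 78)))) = 338/ 10693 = 0.03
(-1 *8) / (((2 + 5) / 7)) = -8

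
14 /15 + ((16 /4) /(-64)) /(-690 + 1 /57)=8810551 /9438960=0.93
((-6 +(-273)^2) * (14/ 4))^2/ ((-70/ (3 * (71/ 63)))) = -131437034853/ 40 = -3285925871.32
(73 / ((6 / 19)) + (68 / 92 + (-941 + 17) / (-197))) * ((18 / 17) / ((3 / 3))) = 1135077 / 4531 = 250.51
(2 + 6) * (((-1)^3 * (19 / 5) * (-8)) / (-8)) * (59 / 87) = -8968 / 435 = -20.62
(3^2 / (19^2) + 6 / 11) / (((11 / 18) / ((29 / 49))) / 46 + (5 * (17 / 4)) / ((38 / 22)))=27193590 / 587608307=0.05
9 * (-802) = -7218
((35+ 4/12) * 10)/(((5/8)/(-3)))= -1696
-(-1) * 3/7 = 0.43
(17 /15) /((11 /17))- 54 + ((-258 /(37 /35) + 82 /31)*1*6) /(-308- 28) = -63507029 /1324785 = -47.94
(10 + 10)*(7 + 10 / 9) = 1460 / 9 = 162.22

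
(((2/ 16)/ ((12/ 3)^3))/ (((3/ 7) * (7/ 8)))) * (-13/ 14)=-13/ 2688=-0.00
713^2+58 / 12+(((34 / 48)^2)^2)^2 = 55959416398781569 / 110075314176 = 508373.90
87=87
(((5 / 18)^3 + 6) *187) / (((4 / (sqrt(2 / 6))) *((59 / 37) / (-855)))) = -23082579685 *sqrt(3) / 458784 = -87143.84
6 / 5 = 1.20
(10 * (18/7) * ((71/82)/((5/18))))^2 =529184016/82369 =6424.55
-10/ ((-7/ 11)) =110/ 7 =15.71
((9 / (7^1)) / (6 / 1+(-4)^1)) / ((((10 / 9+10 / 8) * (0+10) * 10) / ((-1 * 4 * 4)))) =-648 / 14875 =-0.04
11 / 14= 0.79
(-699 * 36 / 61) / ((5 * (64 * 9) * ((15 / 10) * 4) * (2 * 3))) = -233 / 58560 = -0.00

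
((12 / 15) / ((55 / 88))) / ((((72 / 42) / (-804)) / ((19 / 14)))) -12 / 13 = -265084 / 325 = -815.64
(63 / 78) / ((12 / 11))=77 / 104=0.74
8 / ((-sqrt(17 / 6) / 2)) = -16 * sqrt(102) / 17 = -9.51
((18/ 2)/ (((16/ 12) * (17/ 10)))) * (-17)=-67.50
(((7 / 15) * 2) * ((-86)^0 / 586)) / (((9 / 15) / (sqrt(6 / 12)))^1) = 7 * sqrt(2) / 5274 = 0.00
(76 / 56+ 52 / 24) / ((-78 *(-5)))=37 / 4095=0.01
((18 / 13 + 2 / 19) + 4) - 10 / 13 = 1166 / 247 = 4.72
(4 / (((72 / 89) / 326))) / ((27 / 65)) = 942955 / 243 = 3880.47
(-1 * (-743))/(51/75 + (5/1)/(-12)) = 222900/79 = 2821.52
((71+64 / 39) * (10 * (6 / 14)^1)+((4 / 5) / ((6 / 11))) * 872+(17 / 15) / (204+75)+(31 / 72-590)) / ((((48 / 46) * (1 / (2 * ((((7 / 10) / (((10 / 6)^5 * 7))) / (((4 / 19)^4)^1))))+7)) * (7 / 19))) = 520885221016139619 / 1426055803739840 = 365.26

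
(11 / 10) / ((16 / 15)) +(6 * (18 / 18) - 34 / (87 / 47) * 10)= -491785 / 2784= -176.65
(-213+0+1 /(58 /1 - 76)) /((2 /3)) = -3835 /12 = -319.58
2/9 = 0.22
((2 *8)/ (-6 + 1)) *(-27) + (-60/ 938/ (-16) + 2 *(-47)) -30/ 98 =-1037707/ 131320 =-7.90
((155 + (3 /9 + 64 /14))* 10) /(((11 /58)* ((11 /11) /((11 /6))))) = 973820 /63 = 15457.46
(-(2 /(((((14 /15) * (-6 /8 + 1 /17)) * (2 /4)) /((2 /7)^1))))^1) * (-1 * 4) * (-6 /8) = 12240 /2303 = 5.31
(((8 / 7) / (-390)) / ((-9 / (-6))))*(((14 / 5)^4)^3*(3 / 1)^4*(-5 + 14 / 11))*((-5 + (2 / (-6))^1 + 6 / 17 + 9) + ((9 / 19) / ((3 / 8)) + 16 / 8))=56241073799763492864 / 56383056640625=997481.82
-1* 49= -49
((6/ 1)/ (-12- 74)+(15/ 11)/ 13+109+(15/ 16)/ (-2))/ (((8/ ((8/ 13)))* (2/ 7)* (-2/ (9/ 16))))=-8.22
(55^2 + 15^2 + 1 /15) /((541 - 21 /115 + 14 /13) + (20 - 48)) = 14576549 /2304816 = 6.32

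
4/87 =0.05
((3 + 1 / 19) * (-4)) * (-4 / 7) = 928 / 133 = 6.98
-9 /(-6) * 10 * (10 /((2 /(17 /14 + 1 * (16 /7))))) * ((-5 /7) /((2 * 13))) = -375 /52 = -7.21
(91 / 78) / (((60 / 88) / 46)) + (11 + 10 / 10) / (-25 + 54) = 103258 / 1305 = 79.12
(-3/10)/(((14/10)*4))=-3/56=-0.05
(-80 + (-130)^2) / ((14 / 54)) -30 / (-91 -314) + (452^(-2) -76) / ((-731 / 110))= 53869865936389 / 830189304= 64888.65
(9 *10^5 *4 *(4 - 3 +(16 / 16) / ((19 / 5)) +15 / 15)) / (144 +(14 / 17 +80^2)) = 1315800000 / 1056989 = 1244.86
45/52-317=-16439/52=-316.13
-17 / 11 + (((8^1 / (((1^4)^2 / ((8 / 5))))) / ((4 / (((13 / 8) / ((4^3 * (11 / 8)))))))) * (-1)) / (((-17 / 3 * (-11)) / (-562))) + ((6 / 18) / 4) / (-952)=-6999821 / 6911520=-1.01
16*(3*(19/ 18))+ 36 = 86.67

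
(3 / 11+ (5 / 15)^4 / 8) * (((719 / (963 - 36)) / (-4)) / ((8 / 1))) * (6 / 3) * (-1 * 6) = 1405645 / 17620416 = 0.08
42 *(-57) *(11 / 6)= -4389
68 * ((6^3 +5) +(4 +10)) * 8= 127840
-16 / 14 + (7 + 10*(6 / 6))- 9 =48 / 7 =6.86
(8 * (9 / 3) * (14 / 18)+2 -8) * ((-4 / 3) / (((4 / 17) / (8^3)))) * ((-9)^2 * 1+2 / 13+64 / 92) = -8094493696 / 2691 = -3007987.25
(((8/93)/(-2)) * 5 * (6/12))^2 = 100/8649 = 0.01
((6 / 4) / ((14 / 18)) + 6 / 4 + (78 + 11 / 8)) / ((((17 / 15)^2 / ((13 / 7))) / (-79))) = -1071494775 / 113288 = -9458.15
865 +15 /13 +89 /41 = 462817 /533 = 868.32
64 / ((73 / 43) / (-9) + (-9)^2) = 12384 / 15637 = 0.79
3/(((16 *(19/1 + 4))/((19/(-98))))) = -57/36064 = -0.00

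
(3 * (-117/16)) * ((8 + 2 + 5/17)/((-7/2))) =8775/136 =64.52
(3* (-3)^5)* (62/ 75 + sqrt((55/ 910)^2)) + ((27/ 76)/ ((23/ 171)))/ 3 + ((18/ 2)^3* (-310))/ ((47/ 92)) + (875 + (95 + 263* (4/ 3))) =-13034803529707/ 29511300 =-441688.56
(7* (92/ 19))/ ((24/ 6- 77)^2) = 644/ 101251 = 0.01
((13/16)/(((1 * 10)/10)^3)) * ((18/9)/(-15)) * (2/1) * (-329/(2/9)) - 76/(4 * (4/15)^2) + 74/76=82933/1520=54.56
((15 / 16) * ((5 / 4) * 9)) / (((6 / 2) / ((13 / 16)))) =2925 / 1024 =2.86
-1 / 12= -0.08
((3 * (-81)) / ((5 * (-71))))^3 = 14348907 / 44738875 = 0.32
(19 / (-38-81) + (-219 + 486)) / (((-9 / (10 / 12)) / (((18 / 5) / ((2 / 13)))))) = -206401 / 357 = -578.15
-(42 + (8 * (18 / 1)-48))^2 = -19044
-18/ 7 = -2.57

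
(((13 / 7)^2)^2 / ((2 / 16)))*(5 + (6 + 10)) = 685464 / 343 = 1998.44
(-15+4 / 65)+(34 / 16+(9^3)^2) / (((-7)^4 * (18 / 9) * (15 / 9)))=128508319 / 2497040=51.46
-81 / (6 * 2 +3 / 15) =-405 / 61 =-6.64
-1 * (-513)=513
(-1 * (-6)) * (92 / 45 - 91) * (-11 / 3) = 88066 / 45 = 1957.02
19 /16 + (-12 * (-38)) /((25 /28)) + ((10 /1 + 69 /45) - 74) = 539329 /1200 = 449.44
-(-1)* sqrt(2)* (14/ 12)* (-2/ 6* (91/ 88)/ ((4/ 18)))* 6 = -1911* sqrt(2)/ 176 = -15.36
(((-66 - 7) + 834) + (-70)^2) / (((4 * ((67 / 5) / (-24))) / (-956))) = 162357480 / 67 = 2423245.97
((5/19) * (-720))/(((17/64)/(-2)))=460800/323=1426.63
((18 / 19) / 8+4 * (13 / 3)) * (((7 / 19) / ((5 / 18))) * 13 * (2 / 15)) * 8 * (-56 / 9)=-162215872 / 81225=-1997.12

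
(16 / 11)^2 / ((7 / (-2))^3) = -2048 / 41503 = -0.05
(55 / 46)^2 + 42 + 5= 102477 / 2116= 48.43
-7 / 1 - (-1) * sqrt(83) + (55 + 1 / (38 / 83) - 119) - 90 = -6035 / 38 + sqrt(83) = -149.71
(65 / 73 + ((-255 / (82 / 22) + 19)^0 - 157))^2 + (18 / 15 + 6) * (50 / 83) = 10643375747 / 442307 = 24063.32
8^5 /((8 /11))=45056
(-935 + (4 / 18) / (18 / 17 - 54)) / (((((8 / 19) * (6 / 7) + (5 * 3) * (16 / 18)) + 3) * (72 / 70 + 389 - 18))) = -3525480077 / 23417877870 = -0.15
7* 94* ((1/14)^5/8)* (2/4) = 47/614656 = 0.00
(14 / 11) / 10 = 7 / 55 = 0.13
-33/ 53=-0.62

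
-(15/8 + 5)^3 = -166375/512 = -324.95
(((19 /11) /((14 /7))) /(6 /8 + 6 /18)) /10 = 57 /715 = 0.08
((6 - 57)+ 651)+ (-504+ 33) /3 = 443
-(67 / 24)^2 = -7.79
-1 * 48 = -48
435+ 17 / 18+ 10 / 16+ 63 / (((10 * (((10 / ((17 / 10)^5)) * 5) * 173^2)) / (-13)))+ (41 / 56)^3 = 8074239503135136341 / 18478164600000000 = 436.96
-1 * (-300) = 300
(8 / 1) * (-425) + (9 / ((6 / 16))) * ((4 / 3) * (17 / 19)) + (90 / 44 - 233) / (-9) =-12586549 / 3762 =-3345.71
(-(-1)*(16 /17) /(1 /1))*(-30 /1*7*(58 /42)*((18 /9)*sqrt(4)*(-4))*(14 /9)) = 1039360 /153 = 6793.20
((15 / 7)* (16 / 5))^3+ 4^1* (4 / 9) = 1000816 / 3087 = 324.20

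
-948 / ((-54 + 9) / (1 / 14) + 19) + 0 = 948 / 611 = 1.55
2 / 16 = 1 / 8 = 0.12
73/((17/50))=3650/17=214.71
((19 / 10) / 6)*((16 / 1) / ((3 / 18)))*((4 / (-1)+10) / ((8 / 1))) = 114 / 5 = 22.80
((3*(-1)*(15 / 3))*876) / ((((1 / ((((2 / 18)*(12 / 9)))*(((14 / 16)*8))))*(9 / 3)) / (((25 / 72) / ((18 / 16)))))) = -1401.92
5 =5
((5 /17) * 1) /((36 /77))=385 /612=0.63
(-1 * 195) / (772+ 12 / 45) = -2925 / 11584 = -0.25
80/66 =40/33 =1.21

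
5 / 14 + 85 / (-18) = -275 / 63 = -4.37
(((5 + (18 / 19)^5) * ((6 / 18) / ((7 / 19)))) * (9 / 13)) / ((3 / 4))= 57080252 / 11859211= 4.81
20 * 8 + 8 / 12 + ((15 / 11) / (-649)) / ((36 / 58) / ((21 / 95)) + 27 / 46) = 36360885796 / 226313439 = 160.67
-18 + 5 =-13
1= 1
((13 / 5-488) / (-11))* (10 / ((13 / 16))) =77664 / 143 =543.10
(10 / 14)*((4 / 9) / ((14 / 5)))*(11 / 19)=550 / 8379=0.07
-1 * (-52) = 52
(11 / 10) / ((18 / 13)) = 143 / 180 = 0.79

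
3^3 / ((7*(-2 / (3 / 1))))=-81 / 14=-5.79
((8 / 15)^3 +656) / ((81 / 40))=17716096 / 54675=324.03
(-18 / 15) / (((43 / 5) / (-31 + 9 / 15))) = 912 / 215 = 4.24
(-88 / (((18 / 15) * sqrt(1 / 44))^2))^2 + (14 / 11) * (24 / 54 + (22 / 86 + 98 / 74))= 10249289292740 / 1417581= 7230126.03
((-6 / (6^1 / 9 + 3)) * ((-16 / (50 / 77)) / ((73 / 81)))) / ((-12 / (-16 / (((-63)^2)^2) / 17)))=64 / 287322525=0.00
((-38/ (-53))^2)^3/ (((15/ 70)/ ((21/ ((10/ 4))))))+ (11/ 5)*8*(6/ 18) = 3720894373144/ 332465416935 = 11.19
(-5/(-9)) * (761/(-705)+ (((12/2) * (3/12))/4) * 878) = 182.32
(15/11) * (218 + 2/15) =297.45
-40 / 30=-4 / 3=-1.33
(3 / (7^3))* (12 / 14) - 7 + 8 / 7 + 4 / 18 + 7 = 29660 / 21609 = 1.37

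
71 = 71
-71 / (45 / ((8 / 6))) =-284 / 135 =-2.10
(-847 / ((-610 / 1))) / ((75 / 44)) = 18634 / 22875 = 0.81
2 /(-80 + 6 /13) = -13 /517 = -0.03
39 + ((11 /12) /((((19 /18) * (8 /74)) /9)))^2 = 121659177 /23104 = 5265.72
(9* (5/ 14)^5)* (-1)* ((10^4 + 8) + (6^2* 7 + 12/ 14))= -536.58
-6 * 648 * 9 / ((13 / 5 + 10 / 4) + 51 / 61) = -7115040 / 1207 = -5894.81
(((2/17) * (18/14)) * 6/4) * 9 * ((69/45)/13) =1863/7735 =0.24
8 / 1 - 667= -659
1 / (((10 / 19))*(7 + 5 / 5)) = 19 / 80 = 0.24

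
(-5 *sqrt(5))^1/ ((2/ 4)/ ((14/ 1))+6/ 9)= -420 *sqrt(5)/ 59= -15.92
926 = 926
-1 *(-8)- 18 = -10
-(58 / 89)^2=-3364 / 7921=-0.42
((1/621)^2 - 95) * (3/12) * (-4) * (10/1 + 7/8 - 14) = -457948675/1542564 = -296.87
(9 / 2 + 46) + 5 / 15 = 305 / 6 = 50.83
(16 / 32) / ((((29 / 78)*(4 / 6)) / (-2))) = -117 / 29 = -4.03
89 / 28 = 3.18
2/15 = 0.13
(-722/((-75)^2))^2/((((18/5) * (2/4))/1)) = 521284/56953125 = 0.01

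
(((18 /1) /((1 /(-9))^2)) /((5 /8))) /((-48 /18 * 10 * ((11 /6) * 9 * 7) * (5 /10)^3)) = -11664 /1925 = -6.06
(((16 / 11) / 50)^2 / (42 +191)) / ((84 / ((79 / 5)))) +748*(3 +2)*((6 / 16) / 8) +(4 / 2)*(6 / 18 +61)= 2940324332783 / 9867550000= 297.98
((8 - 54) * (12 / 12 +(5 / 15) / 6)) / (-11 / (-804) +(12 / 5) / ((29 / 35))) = -3396364 / 203565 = -16.68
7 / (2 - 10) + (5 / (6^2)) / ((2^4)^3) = -129019 / 147456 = -0.87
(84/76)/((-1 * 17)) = -21/323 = -0.07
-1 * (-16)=16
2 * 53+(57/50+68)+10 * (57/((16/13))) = 127653/200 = 638.26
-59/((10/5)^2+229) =-59/233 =-0.25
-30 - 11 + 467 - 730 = -304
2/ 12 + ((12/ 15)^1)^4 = 2161/ 3750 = 0.58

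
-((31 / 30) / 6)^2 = -961 / 32400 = -0.03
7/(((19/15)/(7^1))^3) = 8103375/6859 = 1181.42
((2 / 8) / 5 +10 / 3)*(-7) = -1421 / 60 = -23.68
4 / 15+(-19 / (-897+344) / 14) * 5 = 32393 / 116130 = 0.28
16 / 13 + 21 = 289 / 13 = 22.23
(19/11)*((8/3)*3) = 152/11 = 13.82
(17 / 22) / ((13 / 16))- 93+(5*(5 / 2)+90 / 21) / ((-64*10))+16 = -19494721 / 256256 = -76.08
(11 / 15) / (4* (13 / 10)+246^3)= 11 / 223304118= 0.00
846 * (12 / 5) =10152 / 5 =2030.40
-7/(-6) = 7/6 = 1.17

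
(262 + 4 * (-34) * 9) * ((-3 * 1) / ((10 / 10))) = 2886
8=8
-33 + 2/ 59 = -1945/ 59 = -32.97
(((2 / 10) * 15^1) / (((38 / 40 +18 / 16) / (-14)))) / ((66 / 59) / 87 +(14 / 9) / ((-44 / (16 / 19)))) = 2703448440 / 2259011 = 1196.74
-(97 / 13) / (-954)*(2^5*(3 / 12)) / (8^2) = 97 / 99216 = 0.00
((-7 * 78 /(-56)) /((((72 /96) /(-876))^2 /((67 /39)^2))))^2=2343962175808147456 /1521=1541066519268998.98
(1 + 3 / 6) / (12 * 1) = 1 / 8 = 0.12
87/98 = 0.89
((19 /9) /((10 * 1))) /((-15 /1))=-19 /1350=-0.01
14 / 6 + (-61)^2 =11170 / 3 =3723.33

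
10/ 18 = 5/ 9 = 0.56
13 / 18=0.72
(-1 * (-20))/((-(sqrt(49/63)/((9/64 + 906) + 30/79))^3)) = -12998333306791461401505 * sqrt(7)/1583278391296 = -21720979441.87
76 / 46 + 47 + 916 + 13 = 22486 / 23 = 977.65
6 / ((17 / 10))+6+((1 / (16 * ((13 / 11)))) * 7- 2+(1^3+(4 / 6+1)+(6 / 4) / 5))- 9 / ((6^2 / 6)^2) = 10.62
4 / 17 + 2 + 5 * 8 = 718 / 17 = 42.24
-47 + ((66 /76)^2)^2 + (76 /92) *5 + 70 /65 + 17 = -15102522789 /623455664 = -24.22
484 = 484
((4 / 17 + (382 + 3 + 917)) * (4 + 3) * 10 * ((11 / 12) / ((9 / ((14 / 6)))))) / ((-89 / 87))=-21176.90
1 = 1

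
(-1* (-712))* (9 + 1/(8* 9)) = 57761/9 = 6417.89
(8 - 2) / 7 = 6 / 7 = 0.86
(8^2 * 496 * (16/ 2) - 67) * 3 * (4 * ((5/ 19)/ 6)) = 2538850/ 19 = 133623.68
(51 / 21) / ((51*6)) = 1 / 126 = 0.01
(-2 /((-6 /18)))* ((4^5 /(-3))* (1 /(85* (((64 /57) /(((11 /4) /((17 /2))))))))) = -10032 /1445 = -6.94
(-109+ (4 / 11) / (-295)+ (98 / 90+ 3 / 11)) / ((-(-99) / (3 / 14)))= -628723 / 2698542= -0.23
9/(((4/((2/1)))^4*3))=3/16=0.19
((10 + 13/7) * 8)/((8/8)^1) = 664/7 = 94.86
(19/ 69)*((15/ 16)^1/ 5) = 19/ 368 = 0.05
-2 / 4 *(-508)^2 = -129032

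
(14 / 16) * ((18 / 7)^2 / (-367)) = -81 / 5138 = -0.02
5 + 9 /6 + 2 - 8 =1 /2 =0.50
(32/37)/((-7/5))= -160/259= -0.62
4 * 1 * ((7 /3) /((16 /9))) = 21 /4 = 5.25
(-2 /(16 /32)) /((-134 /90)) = 180 /67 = 2.69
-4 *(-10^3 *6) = 24000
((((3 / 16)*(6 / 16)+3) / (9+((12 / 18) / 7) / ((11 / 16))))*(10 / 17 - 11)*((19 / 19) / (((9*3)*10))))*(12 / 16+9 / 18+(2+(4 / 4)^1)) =-595133 / 10808320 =-0.06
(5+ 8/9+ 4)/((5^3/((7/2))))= 0.28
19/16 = 1.19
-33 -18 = -51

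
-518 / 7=-74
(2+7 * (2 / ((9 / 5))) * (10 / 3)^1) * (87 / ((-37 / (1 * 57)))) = -415454 / 111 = -3742.83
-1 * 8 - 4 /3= -28 /3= -9.33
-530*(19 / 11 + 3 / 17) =-188680 / 187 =-1008.98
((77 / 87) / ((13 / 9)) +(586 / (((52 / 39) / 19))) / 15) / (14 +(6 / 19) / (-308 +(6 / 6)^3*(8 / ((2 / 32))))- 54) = -119760933 / 8595977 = -13.93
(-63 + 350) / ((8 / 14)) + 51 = 2213 / 4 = 553.25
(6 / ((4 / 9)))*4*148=7992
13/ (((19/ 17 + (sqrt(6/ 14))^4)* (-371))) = -1547/ 57452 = -0.03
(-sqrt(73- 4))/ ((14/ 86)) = -43*sqrt(69)/ 7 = -51.03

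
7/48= 0.15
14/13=1.08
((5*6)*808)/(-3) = -8080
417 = 417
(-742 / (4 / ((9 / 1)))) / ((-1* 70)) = 477 / 20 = 23.85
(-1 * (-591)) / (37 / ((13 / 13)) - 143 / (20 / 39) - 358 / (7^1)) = -27580 / 13673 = -2.02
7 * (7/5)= 9.80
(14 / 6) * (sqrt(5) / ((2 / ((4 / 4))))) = 7 * sqrt(5) / 6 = 2.61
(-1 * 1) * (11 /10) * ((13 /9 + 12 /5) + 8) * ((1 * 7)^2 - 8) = -240383 /450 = -534.18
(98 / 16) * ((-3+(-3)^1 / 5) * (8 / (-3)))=294 / 5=58.80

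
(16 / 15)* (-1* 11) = -176 / 15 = -11.73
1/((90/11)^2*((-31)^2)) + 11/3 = 28541821/7784100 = 3.67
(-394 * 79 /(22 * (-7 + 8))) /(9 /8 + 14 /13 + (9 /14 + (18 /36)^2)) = -11329864 /24783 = -457.16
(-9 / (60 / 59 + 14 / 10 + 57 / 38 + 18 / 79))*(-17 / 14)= 3565665 / 1352323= 2.64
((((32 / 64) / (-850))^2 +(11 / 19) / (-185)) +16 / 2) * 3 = 48741008109 / 2031670000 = 23.99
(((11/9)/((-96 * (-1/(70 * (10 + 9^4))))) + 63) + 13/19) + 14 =48704497/8208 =5933.78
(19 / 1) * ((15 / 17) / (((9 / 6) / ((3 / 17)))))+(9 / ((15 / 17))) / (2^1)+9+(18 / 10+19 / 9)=519769 / 26010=19.98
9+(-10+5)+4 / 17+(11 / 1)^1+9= 412 / 17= 24.24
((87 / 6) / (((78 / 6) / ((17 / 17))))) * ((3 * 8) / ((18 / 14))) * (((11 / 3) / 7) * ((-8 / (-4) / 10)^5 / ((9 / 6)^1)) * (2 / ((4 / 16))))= 20416 / 1096875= 0.02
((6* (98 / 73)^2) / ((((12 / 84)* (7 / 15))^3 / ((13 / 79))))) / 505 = 505650600 / 42520091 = 11.89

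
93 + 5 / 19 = 1772 / 19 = 93.26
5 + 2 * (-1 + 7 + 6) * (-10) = -235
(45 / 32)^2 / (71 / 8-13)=-675 / 1408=-0.48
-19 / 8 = -2.38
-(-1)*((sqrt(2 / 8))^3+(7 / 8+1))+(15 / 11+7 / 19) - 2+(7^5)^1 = 3513025 / 209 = 16808.73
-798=-798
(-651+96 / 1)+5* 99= -60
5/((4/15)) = 18.75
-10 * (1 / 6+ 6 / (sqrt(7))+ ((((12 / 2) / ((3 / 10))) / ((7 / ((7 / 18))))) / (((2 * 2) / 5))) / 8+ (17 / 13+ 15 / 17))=-402625 / 15912 - 60 * sqrt(7) / 7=-47.98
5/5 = 1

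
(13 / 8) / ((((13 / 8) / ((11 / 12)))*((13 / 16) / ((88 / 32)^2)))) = 1331 / 156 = 8.53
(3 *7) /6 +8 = 11.50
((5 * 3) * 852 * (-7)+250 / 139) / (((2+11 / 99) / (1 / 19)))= -111912210 / 50179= -2230.26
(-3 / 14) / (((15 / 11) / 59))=-649 / 70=-9.27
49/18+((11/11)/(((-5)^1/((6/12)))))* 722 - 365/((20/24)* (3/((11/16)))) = -61147/360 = -169.85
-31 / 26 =-1.19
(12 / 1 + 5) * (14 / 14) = 17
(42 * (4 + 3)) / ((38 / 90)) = 13230 / 19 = 696.32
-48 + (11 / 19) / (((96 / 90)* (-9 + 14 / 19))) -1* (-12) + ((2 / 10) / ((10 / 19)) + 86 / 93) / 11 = -2309398123 / 64244400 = -35.95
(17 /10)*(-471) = -8007 /10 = -800.70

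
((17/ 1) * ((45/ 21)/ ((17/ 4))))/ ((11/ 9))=540/ 77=7.01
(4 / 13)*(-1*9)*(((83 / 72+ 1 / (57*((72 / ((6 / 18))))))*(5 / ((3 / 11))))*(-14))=5464690 / 6669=819.42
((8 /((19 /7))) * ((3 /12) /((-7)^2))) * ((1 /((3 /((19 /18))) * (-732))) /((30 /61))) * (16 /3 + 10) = -23 /102060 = -0.00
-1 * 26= -26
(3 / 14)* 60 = 90 / 7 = 12.86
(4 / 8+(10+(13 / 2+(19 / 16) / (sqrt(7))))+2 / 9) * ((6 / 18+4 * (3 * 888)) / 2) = 94154.33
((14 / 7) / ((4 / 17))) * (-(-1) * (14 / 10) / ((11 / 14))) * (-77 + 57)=-3332 / 11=-302.91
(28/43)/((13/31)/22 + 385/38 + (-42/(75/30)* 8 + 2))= -0.01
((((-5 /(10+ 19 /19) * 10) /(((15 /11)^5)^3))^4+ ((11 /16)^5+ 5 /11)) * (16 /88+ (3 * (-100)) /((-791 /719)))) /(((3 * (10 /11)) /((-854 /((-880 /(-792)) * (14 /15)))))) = -50107.32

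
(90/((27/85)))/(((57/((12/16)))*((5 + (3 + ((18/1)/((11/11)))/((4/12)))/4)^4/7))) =54400/286246191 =0.00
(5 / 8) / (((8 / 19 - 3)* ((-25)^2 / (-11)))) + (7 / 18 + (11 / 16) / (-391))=134977567 / 344862000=0.39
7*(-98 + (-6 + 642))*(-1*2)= -7532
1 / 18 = 0.06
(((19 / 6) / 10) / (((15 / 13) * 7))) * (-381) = -31369 / 2100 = -14.94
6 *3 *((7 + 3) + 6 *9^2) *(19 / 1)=169632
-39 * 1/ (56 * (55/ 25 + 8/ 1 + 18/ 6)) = -65/ 1232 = -0.05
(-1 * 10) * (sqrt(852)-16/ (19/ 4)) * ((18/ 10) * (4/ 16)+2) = 1568/ 19-49 * sqrt(213) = -632.61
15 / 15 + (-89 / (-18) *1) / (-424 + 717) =5363 / 5274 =1.02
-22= -22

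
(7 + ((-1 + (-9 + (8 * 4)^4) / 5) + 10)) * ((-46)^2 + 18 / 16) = 17760934239 / 40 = 444023355.98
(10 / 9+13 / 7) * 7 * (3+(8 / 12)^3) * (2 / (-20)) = -6.85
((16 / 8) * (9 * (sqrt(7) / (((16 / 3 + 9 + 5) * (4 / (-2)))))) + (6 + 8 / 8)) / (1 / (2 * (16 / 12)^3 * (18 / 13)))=1792 / 39 - 1152 * sqrt(7) / 377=37.86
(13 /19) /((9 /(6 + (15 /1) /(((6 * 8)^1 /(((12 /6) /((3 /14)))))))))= 1391 /2052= 0.68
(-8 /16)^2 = 1 /4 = 0.25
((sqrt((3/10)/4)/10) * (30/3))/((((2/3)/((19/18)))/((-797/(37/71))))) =-1075153 * sqrt(30)/8880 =-663.16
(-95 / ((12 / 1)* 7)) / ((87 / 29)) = -95 / 252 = -0.38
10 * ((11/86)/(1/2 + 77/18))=495/1849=0.27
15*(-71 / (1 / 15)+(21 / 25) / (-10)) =-15976.26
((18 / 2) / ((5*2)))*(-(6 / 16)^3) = -243 / 5120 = -0.05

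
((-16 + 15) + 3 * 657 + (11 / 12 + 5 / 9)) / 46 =70973 / 1656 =42.86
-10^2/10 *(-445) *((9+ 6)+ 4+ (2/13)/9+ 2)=10942550/117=93526.07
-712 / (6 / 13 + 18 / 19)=-43966 / 87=-505.36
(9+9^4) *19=124830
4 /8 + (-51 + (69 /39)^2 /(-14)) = -60006 /1183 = -50.72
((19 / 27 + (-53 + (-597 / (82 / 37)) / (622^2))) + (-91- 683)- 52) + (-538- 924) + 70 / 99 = -22044020843137 / 9422172936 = -2339.59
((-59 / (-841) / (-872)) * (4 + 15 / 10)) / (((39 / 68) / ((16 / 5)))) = -44132 / 17875455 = -0.00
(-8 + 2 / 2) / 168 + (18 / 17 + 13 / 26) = 619 / 408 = 1.52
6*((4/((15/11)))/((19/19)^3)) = 88/5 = 17.60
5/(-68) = -0.07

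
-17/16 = -1.06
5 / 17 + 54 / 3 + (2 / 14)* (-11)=1990 / 119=16.72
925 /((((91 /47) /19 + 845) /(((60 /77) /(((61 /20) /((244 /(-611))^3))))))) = -1255614240000 /70504533848749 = -0.02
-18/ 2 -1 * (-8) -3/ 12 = -5/ 4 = -1.25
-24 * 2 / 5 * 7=-67.20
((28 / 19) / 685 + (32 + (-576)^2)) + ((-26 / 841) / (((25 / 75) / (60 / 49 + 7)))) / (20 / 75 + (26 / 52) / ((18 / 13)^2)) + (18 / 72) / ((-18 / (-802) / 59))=332463.75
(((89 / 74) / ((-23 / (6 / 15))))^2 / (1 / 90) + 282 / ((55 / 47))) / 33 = 3200042804 / 438141605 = 7.30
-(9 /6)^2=-2.25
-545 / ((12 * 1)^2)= -545 / 144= -3.78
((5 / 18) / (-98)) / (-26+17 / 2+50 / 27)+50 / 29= 828187 / 480298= 1.72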